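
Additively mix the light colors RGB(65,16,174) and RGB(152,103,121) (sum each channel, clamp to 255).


Additive: each channel = min(255, C₁+C₂)
R: 65+152 = 217 → 217
G: 16+103 = 119 → 119
B: 174+121 = 295 → 255
= RGB(217, 119, 255)


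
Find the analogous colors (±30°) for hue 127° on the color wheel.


Base hue: 127°
Left analog: (127 - 30) mod 360 = 97°
Right analog: (127 + 30) mod 360 = 157°
Analogous hues = 97° and 157°


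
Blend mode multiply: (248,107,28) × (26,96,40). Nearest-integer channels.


Multiply: C = A×B/255, rounded to nearest integer
R: 248×26/255 = 6448/255 ≈ 25.286 → 25
G: 107×96/255 = 10272/255 ≈ 40.282 → 40
B: 28×40/255 = 1120/255 ≈ 4.392 → 4
= RGB(25, 40, 4)


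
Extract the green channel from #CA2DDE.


Color: #CA2DDE
R = CA = 202
G = 2D = 45
B = DE = 222
Green = 45


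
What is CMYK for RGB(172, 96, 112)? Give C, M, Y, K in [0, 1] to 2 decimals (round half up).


R'=172/255≈0.6745, G'=96/255≈0.3765, B'=112/255≈0.4392
K = 1 - max(R',G',B') = 1 - 172/255 = 83/255 = 0.32549… → 0.33
(1-R'-K)/(1-K) simplifies to (max-R)/max with max = 172:
C = (172-172)/172 = 0/172 = 0 → 0.00
M = (172-96)/172 = 76/172 = 0.44186… → 0.44
Y = (172-112)/172 = 60/172 = 0.34883… → 0.35
= CMYK(0.00, 0.44, 0.35, 0.33)


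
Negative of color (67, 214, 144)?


Invert: (255-R, 255-G, 255-B)
R: 255-67 = 188
G: 255-214 = 41
B: 255-144 = 111
= RGB(188, 41, 111)


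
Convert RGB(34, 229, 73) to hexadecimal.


R = 34 → 22 (hex)
G = 229 → E5 (hex)
B = 73 → 49 (hex)
Hex = #22E549


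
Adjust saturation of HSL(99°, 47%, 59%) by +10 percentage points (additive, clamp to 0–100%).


Original S = 47%
Adjustment = +10 percentage points
New S = 47 + (10) = 57
Clamp to [0, 100] → 57
= HSL(99°, 57%, 59%)


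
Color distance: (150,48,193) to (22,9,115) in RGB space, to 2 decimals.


d = √[(R₁-R₂)² + (G₁-G₂)² + (B₁-B₂)²]
d = √[(150-22)² + (48-9)² + (193-115)²]
d = √[16384 + 1521 + 6084]
d = √23989
d ≈ 154.88


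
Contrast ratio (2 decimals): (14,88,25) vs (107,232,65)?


Linearize each sRGB channel c=v/255: c/12.92 if c ≤ 0.04045 else ((c+0.055)/1.055)^2.4
L = 0.2126×R_lin + 0.7152×G_lin + 0.0722×B_lin
Color 1 (14,88,25):
  R=14: 14/255≈0.0549 > 0.04045 → ((0.0549+0.055)/1.055)^2.4 ≈ 0.00439
  G=88: 88/255≈0.3451 > 0.04045 → ((0.3451+0.055)/1.055)^2.4 ≈ 0.09759
  B=25: 25/255≈0.0980 > 0.04045 → ((0.0980+0.055)/1.055)^2.4 ≈ 0.00972
  L1 = 0.2126×0.00439 + 0.7152×0.09759 + 0.0722×0.00972 ≈ 0.07143
Color 2 (107,232,65):
  R=107: 107/255≈0.4196 > 0.04045 → ((0.4196+0.055)/1.055)^2.4 ≈ 0.14703
  G=232: 232/255≈0.9098 > 0.04045 → ((0.9098+0.055)/1.055)^2.4 ≈ 0.80695
  B=65: 65/255≈0.2549 > 0.04045 → ((0.2549+0.055)/1.055)^2.4 ≈ 0.05286
  L2 = 0.2126×0.14703 + 0.7152×0.80695 + 0.0722×0.05286 ≈ 0.61221
Lighter = 0.61221, Darker = 0.07143
Ratio = (L_lighter + 0.05) / (L_darker + 0.05)
Ratio = (0.61221 + 0.05) / (0.07143 + 0.05) = 0.66221 / 0.12143 ≈ 5.4534
Ratio ≈ 5.45:1


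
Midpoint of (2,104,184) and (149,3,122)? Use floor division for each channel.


Midpoint: each channel = ⌊(C₁+C₂)/2⌋
R: ⌊(2+149)/2⌋ = 75
G: ⌊(104+3)/2⌋ = 53
B: ⌊(184+122)/2⌋ = 153
= RGB(75, 53, 153)


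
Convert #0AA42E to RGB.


0A → 10 (R)
A4 → 164 (G)
2E → 46 (B)
= RGB(10, 164, 46)


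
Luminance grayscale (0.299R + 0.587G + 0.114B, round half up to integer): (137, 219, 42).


Gray = 0.299×R + 0.587×G + 0.114×B
Gray = 0.299×137 + 0.587×219 + 0.114×42
Gray = 40.963 + 128.553 + 4.788
Gray = 174.304 → round half up → 174
Gray = 174


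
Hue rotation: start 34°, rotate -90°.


New hue = (H + rotation) mod 360
New hue = (34 -90) mod 360
= -56 mod 360
= 304°


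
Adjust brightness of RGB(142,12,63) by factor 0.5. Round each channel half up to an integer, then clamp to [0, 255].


Multiply each channel by 0.5, round half up, clamp to [0, 255]
R: 142×0.5 = 71
G: 12×0.5 = 6
B: 63×0.5 = 31.5 → round → 32
= RGB(71, 6, 32)


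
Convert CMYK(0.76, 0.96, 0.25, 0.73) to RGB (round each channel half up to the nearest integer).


R = 255 × (1-C) × (1-K) = 255 × 0.24 × 0.27 = 16.524 → 17
G = 255 × (1-M) × (1-K) = 255 × 0.04 × 0.27 = 2.754 → 3
B = 255 × (1-Y) × (1-K) = 255 × 0.75 × 0.27 = 51.6375 → 52
= RGB(17, 3, 52)


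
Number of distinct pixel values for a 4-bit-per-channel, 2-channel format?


Total bits = 4 bits/channel × 2 channels = 8 bits
Distinct pixel values = 2^8
= 256 pixel values


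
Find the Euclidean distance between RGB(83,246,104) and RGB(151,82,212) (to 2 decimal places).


d = √[(R₁-R₂)² + (G₁-G₂)² + (B₁-B₂)²]
d = √[(83-151)² + (246-82)² + (104-212)²]
d = √[4624 + 26896 + 11664]
d = √43184
d ≈ 207.81


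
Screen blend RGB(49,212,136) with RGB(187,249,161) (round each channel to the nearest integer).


Screen: C = 255 - (255-A)×(255-B)/255, rounded to nearest integer
R: 255 - (255-49)×(255-187)/255 = 255 - 14008/255 ≈ 255 - 54.933 = 200.067 → 200
G: 255 - (255-212)×(255-249)/255 = 255 - 258/255 ≈ 255 - 1.012 = 253.988 → 254
B: 255 - (255-136)×(255-161)/255 = 255 - 11186/255 ≈ 255 - 43.867 = 211.133 → 211
= RGB(200, 254, 211)


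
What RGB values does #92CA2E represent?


92 → 146 (R)
CA → 202 (G)
2E → 46 (B)
= RGB(146, 202, 46)


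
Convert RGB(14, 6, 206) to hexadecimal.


R = 14 → 0E (hex)
G = 6 → 06 (hex)
B = 206 → CE (hex)
Hex = #0E06CE


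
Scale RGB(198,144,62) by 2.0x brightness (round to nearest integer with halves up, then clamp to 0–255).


Multiply each channel by 2.0, round half up, clamp to [0, 255]
R: 198×2.0 = 396 → clamp → 255
G: 144×2.0 = 288 → clamp → 255
B: 62×2.0 = 124
= RGB(255, 255, 124)


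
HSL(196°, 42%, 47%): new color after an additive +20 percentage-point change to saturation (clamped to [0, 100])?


Original S = 42%
Adjustment = +20 percentage points
New S = 42 + (20) = 62
Clamp to [0, 100] → 62
= HSL(196°, 62%, 47%)


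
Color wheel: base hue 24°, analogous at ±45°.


Base hue: 24°
Left analog: (24 - 45) mod 360 = 339°
Right analog: (24 + 45) mod 360 = 69°
Analogous hues = 339° and 69°


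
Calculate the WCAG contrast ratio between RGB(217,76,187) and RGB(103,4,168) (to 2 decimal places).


Linearize each sRGB channel c=v/255: c/12.92 if c ≤ 0.04045 else ((c+0.055)/1.055)^2.4
L = 0.2126×R_lin + 0.7152×G_lin + 0.0722×B_lin
Color 1 (217,76,187):
  R=217: 217/255≈0.8510 > 0.04045 → ((0.8510+0.055)/1.055)^2.4 ≈ 0.69387
  G=76: 76/255≈0.2980 > 0.04045 → ((0.2980+0.055)/1.055)^2.4 ≈ 0.07227
  B=187: 187/255≈0.7333 > 0.04045 → ((0.7333+0.055)/1.055)^2.4 ≈ 0.49693
  L1 = 0.2126×0.69387 + 0.7152×0.07227 + 0.0722×0.49693 ≈ 0.23508
Color 2 (103,4,168):
  R=103: 103/255≈0.4039 > 0.04045 → ((0.4039+0.055)/1.055)^2.4 ≈ 0.13563
  G=4: 4/255≈0.0157 ≤ 0.04045 → 0.0157/12.92 ≈ 0.00121
  B=168: 168/255≈0.6588 > 0.04045 → ((0.6588+0.055)/1.055)^2.4 ≈ 0.39157
  L2 = 0.2126×0.13563 + 0.7152×0.00121 + 0.0722×0.39157 ≈ 0.05798
Lighter = 0.23508, Darker = 0.05798
Ratio = (L_lighter + 0.05) / (L_darker + 0.05)
Ratio = (0.23508 + 0.05) / (0.05798 + 0.05) = 0.28508 / 0.10798 ≈ 2.6403
Ratio ≈ 2.64:1


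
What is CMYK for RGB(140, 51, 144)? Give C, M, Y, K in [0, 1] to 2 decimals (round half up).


R'=140/255≈0.5490, G'=51/255≈0.2000, B'=144/255≈0.5647
K = 1 - max(R',G',B') = 1 - 144/255 = 111/255 = 0.43529… → 0.44
(1-R'-K)/(1-K) simplifies to (max-R)/max with max = 144:
C = (144-140)/144 = 4/144 = 0.02777… → 0.03
M = (144-51)/144 = 93/144 = 0.64583… → 0.65
Y = (144-144)/144 = 0/144 = 0 → 0.00
= CMYK(0.03, 0.65, 0.00, 0.44)


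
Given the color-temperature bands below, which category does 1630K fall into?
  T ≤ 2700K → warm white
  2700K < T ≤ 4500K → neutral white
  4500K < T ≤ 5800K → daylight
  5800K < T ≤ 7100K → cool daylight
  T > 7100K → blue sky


Temperature: 1630K
1630K ≤ 2700K → warm white
Classification: warm white


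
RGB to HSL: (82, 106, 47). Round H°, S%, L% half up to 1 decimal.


Normalize: R'=82/255≈0.3216, G'=106/255≈0.4157, B'=47/255≈0.1843
Max=106/255, Min=47/255, Δ=Max-Min=59/255
L = (Max+Min)/2 = (106+47)/510 = 153/510 = 0.3 → L = 30.0%
L ≤ 0.5 → S = Δ/(Max+Min) = 59/(106+47) = 59/153 = 0.38562… → S = 38.6%
(the 1/255 factors cancel in S and H, so raw channel differences can be used)
Max is G' → H = 60 × ((B-R)/Δ + 2) = 60 × ((47-82)/59 + 2)
  -35/59 + 2 = -0.5932… + 2 = 1.4067…
  H = 60 × 1.4067… = 84.406…° → H = 84.4°
= HSL(84.4°, 38.6%, 30.0%)


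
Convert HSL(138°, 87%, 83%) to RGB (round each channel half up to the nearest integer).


H=138°, S=0.87, L=0.83
C = (1-|2L-1|)×S = (1-|0.66|)×0.87 = 0.2958
H' = H/60 = 138/60 ≈ 2.3000; X = C×(1-|H' mod 2 - 1|) = 0.08874
m = L - C/2 = 0.83 - 0.1479 = 0.6821
Sector ⌊H'⌋ = 2 → (R',G',B') = (0.0, 0.2958, 0.08874)
RGB = ((R'+m)×255, (G'+m)×255, (B'+m)×255) = (173.9355, 249.3645, 196.5642)
Round half up → RGB(174, 249, 197)


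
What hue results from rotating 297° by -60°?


New hue = (H + rotation) mod 360
New hue = (297 -60) mod 360
= 237 mod 360
= 237°


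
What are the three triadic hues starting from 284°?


Triadic: equally spaced at 120° intervals
H1 = 284°
H2 = (284 + 120) mod 360 = 44°
H3 = (284 + 240) mod 360 = 164°
Triadic = 284°, 44°, 164°


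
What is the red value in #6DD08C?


Color: #6DD08C
R = 6D = 109
G = D0 = 208
B = 8C = 140
Red = 109


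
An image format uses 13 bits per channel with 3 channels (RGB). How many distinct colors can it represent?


Total bits = 13 bits/channel × 3 channels = 39 bits
Distinct colors = 2^39
= 549,755,813,888 colors


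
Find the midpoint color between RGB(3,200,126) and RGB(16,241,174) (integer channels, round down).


Midpoint: each channel = ⌊(C₁+C₂)/2⌋
R: ⌊(3+16)/2⌋ = 9
G: ⌊(200+241)/2⌋ = 220
B: ⌊(126+174)/2⌋ = 150
= RGB(9, 220, 150)


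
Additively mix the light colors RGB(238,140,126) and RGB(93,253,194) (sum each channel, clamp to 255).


Additive: each channel = min(255, C₁+C₂)
R: 238+93 = 331 → 255
G: 140+253 = 393 → 255
B: 126+194 = 320 → 255
= RGB(255, 255, 255)


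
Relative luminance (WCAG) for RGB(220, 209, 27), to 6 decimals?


Linearize each channel (sRGB transfer function): c = v/255; c_lin = c/12.92 if c ≤ 0.04045, else ((c+0.055)/1.055)^2.4
  R: 220/255 ≈ 0.862745 > 0.04045 → ((0.862745+0.055)/1.055)^2.4 ≈ 0.715694
  G: 209/255 ≈ 0.819608 > 0.04045 → ((0.819608+0.055)/1.055)^2.4 ≈ 0.637597
  B: 27/255 ≈ 0.105882 > 0.04045 → ((0.105882+0.055)/1.055)^2.4 ≈ 0.010960
R_lin = 0.715694, G_lin = 0.637597, B_lin = 0.010960
L = 0.2126×R + 0.7152×G + 0.0722×B
L = 0.2126×0.715694 + 0.7152×0.637597 + 0.0722×0.010960
L ≈ 0.608957


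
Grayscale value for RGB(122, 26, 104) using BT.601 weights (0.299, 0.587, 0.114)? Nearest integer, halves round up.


Gray = 0.299×R + 0.587×G + 0.114×B
Gray = 0.299×122 + 0.587×26 + 0.114×104
Gray = 36.478 + 15.262 + 11.856
Gray = 63.596 → round half up → 64
Gray = 64


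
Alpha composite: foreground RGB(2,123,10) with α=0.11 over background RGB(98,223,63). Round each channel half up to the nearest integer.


C = α×F + (1-α)×B, with 1-α = 0.89
R: 0.11×2 + 0.89×98 = 0.22 + 87.22 = 87.44 → 87
G: 0.11×123 + 0.89×223 = 13.53 + 198.47 = 212.00 → 212
B: 0.11×10 + 0.89×63 = 1.10 + 56.07 = 57.17 → 57
= RGB(87, 212, 57)


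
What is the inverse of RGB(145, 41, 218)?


Invert: (255-R, 255-G, 255-B)
R: 255-145 = 110
G: 255-41 = 214
B: 255-218 = 37
= RGB(110, 214, 37)


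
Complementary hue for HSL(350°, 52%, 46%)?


Complement = opposite side of color wheel = hue + 180°
H' = (350 + 180) mod 360 = 170°
S and L unchanged.
= HSL(170°, 52%, 46%)


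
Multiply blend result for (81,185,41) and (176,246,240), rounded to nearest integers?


Multiply: C = A×B/255, rounded to nearest integer
R: 81×176/255 = 14256/255 ≈ 55.906 → 56
G: 185×246/255 = 45510/255 ≈ 178.471 → 178
B: 41×240/255 = 9840/255 ≈ 38.588 → 39
= RGB(56, 178, 39)


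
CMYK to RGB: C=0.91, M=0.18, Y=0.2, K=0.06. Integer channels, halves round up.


R = 255 × (1-C) × (1-K) = 255 × 0.09 × 0.94 = 21.573 → 22
G = 255 × (1-M) × (1-K) = 255 × 0.82 × 0.94 = 196.554 → 197
B = 255 × (1-Y) × (1-K) = 255 × 0.80 × 0.94 = 191.76 → 192
= RGB(22, 197, 192)


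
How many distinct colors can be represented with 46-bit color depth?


Colors = 2^bits = 2^46
= 70,368,744,177,664 colors


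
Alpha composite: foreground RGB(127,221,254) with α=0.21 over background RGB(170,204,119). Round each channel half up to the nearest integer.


C = α×F + (1-α)×B, with 1-α = 0.79
R: 0.21×127 + 0.79×170 = 26.67 + 134.30 = 160.97 → 161
G: 0.21×221 + 0.79×204 = 46.41 + 161.16 = 207.57 → 208
B: 0.21×254 + 0.79×119 = 53.34 + 94.01 = 147.35 → 147
= RGB(161, 208, 147)


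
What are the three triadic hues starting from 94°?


Triadic: equally spaced at 120° intervals
H1 = 94°
H2 = (94 + 120) mod 360 = 214°
H3 = (94 + 240) mod 360 = 334°
Triadic = 94°, 214°, 334°


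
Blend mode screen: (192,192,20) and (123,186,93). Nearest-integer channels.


Screen: C = 255 - (255-A)×(255-B)/255, rounded to nearest integer
R: 255 - (255-192)×(255-123)/255 = 255 - 8316/255 ≈ 255 - 32.612 = 222.388 → 222
G: 255 - (255-192)×(255-186)/255 = 255 - 4347/255 ≈ 255 - 17.047 = 237.953 → 238
B: 255 - (255-20)×(255-93)/255 = 255 - 38070/255 ≈ 255 - 149.294 = 105.706 → 106
= RGB(222, 238, 106)


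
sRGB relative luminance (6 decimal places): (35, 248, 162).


Linearize each channel (sRGB transfer function): c = v/255; c_lin = c/12.92 if c ≤ 0.04045, else ((c+0.055)/1.055)^2.4
  R: 35/255 ≈ 0.137255 > 0.04045 → ((0.137255+0.055)/1.055)^2.4 ≈ 0.016807
  G: 248/255 ≈ 0.972549 > 0.04045 → ((0.972549+0.055)/1.055)^2.4 ≈ 0.938686
  B: 162/255 ≈ 0.635294 > 0.04045 → ((0.635294+0.055)/1.055)^2.4 ≈ 0.361307
R_lin = 0.016807, G_lin = 0.938686, B_lin = 0.361307
L = 0.2126×R + 0.7152×G + 0.0722×B
L = 0.2126×0.016807 + 0.7152×0.938686 + 0.0722×0.361307
L ≈ 0.701008


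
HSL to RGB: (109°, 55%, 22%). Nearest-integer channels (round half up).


H=109°, S=0.55, L=0.22
C = (1-|2L-1|)×S = (1-|-0.56|)×0.55 = 0.242
H' = H/60 = 109/60 ≈ 1.8167; X = C×(1-|H' mod 2 - 1|) ≈ 0.0444
m = L - C/2 = 0.22 - 0.121 = 0.099
Sector ⌊H'⌋ = 1 → (R',G',B') = (≈0.0444, 0.242, 0.0)
RGB = ((R'+m)×255, (G'+m)×255, (B'+m)×255) = (36.5585, 86.955, 25.245)
Round half up → RGB(37, 87, 25)


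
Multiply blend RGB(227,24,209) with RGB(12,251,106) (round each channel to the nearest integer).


Multiply: C = A×B/255, rounded to nearest integer
R: 227×12/255 = 2724/255 ≈ 10.682 → 11
G: 24×251/255 = 6024/255 ≈ 23.624 → 24
B: 209×106/255 = 22154/255 ≈ 86.878 → 87
= RGB(11, 24, 87)


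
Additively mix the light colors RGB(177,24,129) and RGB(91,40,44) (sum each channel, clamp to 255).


Additive: each channel = min(255, C₁+C₂)
R: 177+91 = 268 → 255
G: 24+40 = 64 → 64
B: 129+44 = 173 → 173
= RGB(255, 64, 173)


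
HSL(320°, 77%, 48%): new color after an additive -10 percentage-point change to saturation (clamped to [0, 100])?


Original S = 77%
Adjustment = -10 percentage points
New S = 77 + (-10) = 67
Clamp to [0, 100] → 67
= HSL(320°, 67%, 48%)


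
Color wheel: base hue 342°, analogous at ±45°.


Base hue: 342°
Left analog: (342 - 45) mod 360 = 297°
Right analog: (342 + 45) mod 360 = 27°
Analogous hues = 297° and 27°


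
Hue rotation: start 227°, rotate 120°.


New hue = (H + rotation) mod 360
New hue = (227 + 120) mod 360
= 347 mod 360
= 347°


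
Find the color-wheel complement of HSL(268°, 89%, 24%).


Complement = opposite side of color wheel = hue + 180°
H' = (268 + 180) mod 360 = 88°
S and L unchanged.
= HSL(88°, 89%, 24%)


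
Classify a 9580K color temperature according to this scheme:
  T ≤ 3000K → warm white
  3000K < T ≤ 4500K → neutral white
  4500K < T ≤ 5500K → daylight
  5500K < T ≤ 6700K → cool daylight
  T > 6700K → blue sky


Temperature: 9580K
9580K > 6700K → blue sky
Classification: blue sky


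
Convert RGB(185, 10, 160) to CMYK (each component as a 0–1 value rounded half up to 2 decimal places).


R'=185/255≈0.7255, G'=10/255≈0.0392, B'=160/255≈0.6275
K = 1 - max(R',G',B') = 1 - 185/255 = 70/255 = 0.27450… → 0.27
(1-R'-K)/(1-K) simplifies to (max-R)/max with max = 185:
C = (185-185)/185 = 0/185 = 0 → 0.00
M = (185-10)/185 = 175/185 = 0.94594… → 0.95
Y = (185-160)/185 = 25/185 = 0.13513… → 0.14
= CMYK(0.00, 0.95, 0.14, 0.27)


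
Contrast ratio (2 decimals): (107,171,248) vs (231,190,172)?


Linearize each sRGB channel c=v/255: c/12.92 if c ≤ 0.04045 else ((c+0.055)/1.055)^2.4
L = 0.2126×R_lin + 0.7152×G_lin + 0.0722×B_lin
Color 1 (107,171,248):
  R=107: 107/255≈0.4196 > 0.04045 → ((0.4196+0.055)/1.055)^2.4 ≈ 0.14703
  G=171: 171/255≈0.6706 > 0.04045 → ((0.6706+0.055)/1.055)^2.4 ≈ 0.40724
  B=248: 248/255≈0.9725 > 0.04045 → ((0.9725+0.055)/1.055)^2.4 ≈ 0.93869
  L1 = 0.2126×0.14703 + 0.7152×0.40724 + 0.0722×0.93869 ≈ 0.39029
Color 2 (231,190,172):
  R=231: 231/255≈0.9059 > 0.04045 → ((0.9059+0.055)/1.055)^2.4 ≈ 0.79910
  G=190: 190/255≈0.7451 > 0.04045 → ((0.7451+0.055)/1.055)^2.4 ≈ 0.51492
  B=172: 172/255≈0.6745 > 0.04045 → ((0.6745+0.055)/1.055)^2.4 ≈ 0.41254
  L2 = 0.2126×0.79910 + 0.7152×0.51492 + 0.0722×0.41254 ≈ 0.56794
Lighter = 0.56794, Darker = 0.39029
Ratio = (L_lighter + 0.05) / (L_darker + 0.05)
Ratio = (0.56794 + 0.05) / (0.39029 + 0.05) = 0.61794 / 0.44029 ≈ 1.4035
Ratio ≈ 1.40:1


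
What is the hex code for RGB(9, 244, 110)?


R = 9 → 09 (hex)
G = 244 → F4 (hex)
B = 110 → 6E (hex)
Hex = #09F46E


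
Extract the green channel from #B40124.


Color: #B40124
R = B4 = 180
G = 01 = 1
B = 24 = 36
Green = 1


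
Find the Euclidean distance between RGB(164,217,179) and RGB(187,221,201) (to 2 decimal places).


d = √[(R₁-R₂)² + (G₁-G₂)² + (B₁-B₂)²]
d = √[(164-187)² + (217-221)² + (179-201)²]
d = √[529 + 16 + 484]
d = √1029
d ≈ 32.08


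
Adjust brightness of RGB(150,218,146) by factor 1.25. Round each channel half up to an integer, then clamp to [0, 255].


Multiply each channel by 1.25, round half up, clamp to [0, 255]
R: 150×1.25 = 187.5 → round → 188
G: 218×1.25 = 272.5 → round → 273 → clamp → 255
B: 146×1.25 = 182.5 → round → 183
= RGB(188, 255, 183)


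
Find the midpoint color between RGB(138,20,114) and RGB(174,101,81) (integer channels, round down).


Midpoint: each channel = ⌊(C₁+C₂)/2⌋
R: ⌊(138+174)/2⌋ = 156
G: ⌊(20+101)/2⌋ = 60
B: ⌊(114+81)/2⌋ = 97
= RGB(156, 60, 97)


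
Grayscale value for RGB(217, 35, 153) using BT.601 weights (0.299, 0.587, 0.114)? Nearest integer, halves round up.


Gray = 0.299×R + 0.587×G + 0.114×B
Gray = 0.299×217 + 0.587×35 + 0.114×153
Gray = 64.883 + 20.545 + 17.442
Gray = 102.870 → round half up → 103
Gray = 103


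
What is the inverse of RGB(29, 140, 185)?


Invert: (255-R, 255-G, 255-B)
R: 255-29 = 226
G: 255-140 = 115
B: 255-185 = 70
= RGB(226, 115, 70)


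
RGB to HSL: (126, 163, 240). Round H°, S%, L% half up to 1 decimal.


Normalize: R'=126/255≈0.4941, G'=163/255≈0.6392, B'=240/255≈0.9412
Max=240/255, Min=126/255, Δ=Max-Min=114/255
L = (Max+Min)/2 = (240+126)/510 = 366/510 = 0.71764… → L = 71.8%
L > 0.5 → S = Δ/(2-Max-Min) = 114/(510-240-126) = 114/144 = 0.79166… → S = 79.2%
(the 1/255 factors cancel in S and H, so raw channel differences can be used)
Max is B' → H = 60 × ((R-G)/Δ + 4) = 60 × ((126-163)/114 + 4)
  -37/114 + 4 = -0.3245… + 4 = 3.6754…
  H = 60 × 3.6754… = 220.526…° → H = 220.5°
= HSL(220.5°, 79.2%, 71.8%)


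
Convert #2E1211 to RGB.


2E → 46 (R)
12 → 18 (G)
11 → 17 (B)
= RGB(46, 18, 17)


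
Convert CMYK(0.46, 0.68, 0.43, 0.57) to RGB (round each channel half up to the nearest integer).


R = 255 × (1-C) × (1-K) = 255 × 0.54 × 0.43 = 59.211 → 59
G = 255 × (1-M) × (1-K) = 255 × 0.32 × 0.43 = 35.088 → 35
B = 255 × (1-Y) × (1-K) = 255 × 0.57 × 0.43 = 62.5005 → 63
= RGB(59, 35, 63)


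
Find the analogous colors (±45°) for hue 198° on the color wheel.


Base hue: 198°
Left analog: (198 - 45) mod 360 = 153°
Right analog: (198 + 45) mod 360 = 243°
Analogous hues = 153° and 243°


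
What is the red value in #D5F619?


Color: #D5F619
R = D5 = 213
G = F6 = 246
B = 19 = 25
Red = 213


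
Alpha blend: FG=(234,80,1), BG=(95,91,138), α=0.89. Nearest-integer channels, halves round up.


C = α×F + (1-α)×B, with 1-α = 0.11
R: 0.89×234 + 0.11×95 = 208.26 + 10.45 = 218.71 → 219
G: 0.89×80 + 0.11×91 = 71.20 + 10.01 = 81.21 → 81
B: 0.89×1 + 0.11×138 = 0.89 + 15.18 = 16.07 → 16
= RGB(219, 81, 16)


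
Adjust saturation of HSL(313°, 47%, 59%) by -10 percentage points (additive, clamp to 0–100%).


Original S = 47%
Adjustment = -10 percentage points
New S = 47 + (-10) = 37
Clamp to [0, 100] → 37
= HSL(313°, 37%, 59%)


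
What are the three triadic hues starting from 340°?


Triadic: equally spaced at 120° intervals
H1 = 340°
H2 = (340 + 120) mod 360 = 100°
H3 = (340 + 240) mod 360 = 220°
Triadic = 340°, 100°, 220°


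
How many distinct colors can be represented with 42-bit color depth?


Colors = 2^bits = 2^42
= 4,398,046,511,104 colors


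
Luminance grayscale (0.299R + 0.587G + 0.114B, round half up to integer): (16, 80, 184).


Gray = 0.299×R + 0.587×G + 0.114×B
Gray = 0.299×16 + 0.587×80 + 0.114×184
Gray = 4.784 + 46.960 + 20.976
Gray = 72.720 → round half up → 73
Gray = 73


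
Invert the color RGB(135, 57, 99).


Invert: (255-R, 255-G, 255-B)
R: 255-135 = 120
G: 255-57 = 198
B: 255-99 = 156
= RGB(120, 198, 156)


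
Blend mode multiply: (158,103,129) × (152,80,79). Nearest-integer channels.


Multiply: C = A×B/255, rounded to nearest integer
R: 158×152/255 = 24016/255 ≈ 94.180 → 94
G: 103×80/255 = 8240/255 ≈ 32.314 → 32
B: 129×79/255 = 10191/255 ≈ 39.965 → 40
= RGB(94, 32, 40)


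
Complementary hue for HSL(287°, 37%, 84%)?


Complement = opposite side of color wheel = hue + 180°
H' = (287 + 180) mod 360 = 107°
S and L unchanged.
= HSL(107°, 37%, 84%)


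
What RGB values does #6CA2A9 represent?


6C → 108 (R)
A2 → 162 (G)
A9 → 169 (B)
= RGB(108, 162, 169)


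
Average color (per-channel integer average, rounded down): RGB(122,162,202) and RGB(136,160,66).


Midpoint: each channel = ⌊(C₁+C₂)/2⌋
R: ⌊(122+136)/2⌋ = 129
G: ⌊(162+160)/2⌋ = 161
B: ⌊(202+66)/2⌋ = 134
= RGB(129, 161, 134)


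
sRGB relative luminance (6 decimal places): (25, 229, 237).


Linearize each channel (sRGB transfer function): c = v/255; c_lin = c/12.92 if c ≤ 0.04045, else ((c+0.055)/1.055)^2.4
  R: 25/255 ≈ 0.098039 > 0.04045 → ((0.098039+0.055)/1.055)^2.4 ≈ 0.009721
  G: 229/255 ≈ 0.898039 > 0.04045 → ((0.898039+0.055)/1.055)^2.4 ≈ 0.783538
  B: 237/255 ≈ 0.929412 > 0.04045 → ((0.929412+0.055)/1.055)^2.4 ≈ 0.846873
R_lin = 0.009721, G_lin = 0.783538, B_lin = 0.846873
L = 0.2126×R + 0.7152×G + 0.0722×B
L = 0.2126×0.009721 + 0.7152×0.783538 + 0.0722×0.846873
L ≈ 0.623597


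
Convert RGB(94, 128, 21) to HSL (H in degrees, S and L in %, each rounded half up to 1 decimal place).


Normalize: R'=94/255≈0.3686, G'=128/255≈0.5020, B'=21/255≈0.0824
Max=128/255, Min=21/255, Δ=Max-Min=107/255
L = (Max+Min)/2 = (128+21)/510 = 149/510 = 0.29215… → L = 29.2%
L ≤ 0.5 → S = Δ/(Max+Min) = 107/(128+21) = 107/149 = 0.71812… → S = 71.8%
(the 1/255 factors cancel in S and H, so raw channel differences can be used)
Max is G' → H = 60 × ((B-R)/Δ + 2) = 60 × ((21-94)/107 + 2)
  -73/107 + 2 = -0.6822… + 2 = 1.3177…
  H = 60 × 1.3177… = 79.065…° → H = 79.1°
= HSL(79.1°, 71.8%, 29.2%)


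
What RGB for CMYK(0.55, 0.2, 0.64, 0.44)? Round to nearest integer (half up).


R = 255 × (1-C) × (1-K) = 255 × 0.45 × 0.56 = 64.26 → 64
G = 255 × (1-M) × (1-K) = 255 × 0.80 × 0.56 = 114.24 → 114
B = 255 × (1-Y) × (1-K) = 255 × 0.36 × 0.56 = 51.408 → 51
= RGB(64, 114, 51)


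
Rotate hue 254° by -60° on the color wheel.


New hue = (H + rotation) mod 360
New hue = (254 -60) mod 360
= 194 mod 360
= 194°


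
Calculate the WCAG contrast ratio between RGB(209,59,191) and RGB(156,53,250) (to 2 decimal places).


Linearize each sRGB channel c=v/255: c/12.92 if c ≤ 0.04045 else ((c+0.055)/1.055)^2.4
L = 0.2126×R_lin + 0.7152×G_lin + 0.0722×B_lin
Color 1 (209,59,191):
  R=209: 209/255≈0.8196 > 0.04045 → ((0.8196+0.055)/1.055)^2.4 ≈ 0.63760
  G=59: 59/255≈0.2314 > 0.04045 → ((0.2314+0.055)/1.055)^2.4 ≈ 0.04374
  B=191: 191/255≈0.7490 > 0.04045 → ((0.7490+0.055)/1.055)^2.4 ≈ 0.52100
  L1 = 0.2126×0.63760 + 0.7152×0.04374 + 0.0722×0.52100 ≈ 0.20445
Color 2 (156,53,250):
  R=156: 156/255≈0.6118 > 0.04045 → ((0.6118+0.055)/1.055)^2.4 ≈ 0.33245
  G=53: 53/255≈0.2078 > 0.04045 → ((0.2078+0.055)/1.055)^2.4 ≈ 0.03560
  B=250: 250/255≈0.9804 > 0.04045 → ((0.9804+0.055)/1.055)^2.4 ≈ 0.95597
  L2 = 0.2126×0.33245 + 0.7152×0.03560 + 0.0722×0.95597 ≈ 0.16516
Lighter = 0.20445, Darker = 0.16516
Ratio = (L_lighter + 0.05) / (L_darker + 0.05)
Ratio = (0.20445 + 0.05) / (0.16516 + 0.05) = 0.25445 / 0.21516 ≈ 1.1826
Ratio ≈ 1.18:1


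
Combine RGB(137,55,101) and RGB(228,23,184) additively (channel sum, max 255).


Additive: each channel = min(255, C₁+C₂)
R: 137+228 = 365 → 255
G: 55+23 = 78 → 78
B: 101+184 = 285 → 255
= RGB(255, 78, 255)


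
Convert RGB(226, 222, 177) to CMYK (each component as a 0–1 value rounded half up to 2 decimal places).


R'=226/255≈0.8863, G'=222/255≈0.8706, B'=177/255≈0.6941
K = 1 - max(R',G',B') = 1 - 226/255 = 29/255 = 0.11372… → 0.11
(1-R'-K)/(1-K) simplifies to (max-R)/max with max = 226:
C = (226-226)/226 = 0/226 = 0 → 0.00
M = (226-222)/226 = 4/226 = 0.01769… → 0.02
Y = (226-177)/226 = 49/226 = 0.21681… → 0.22
= CMYK(0.00, 0.02, 0.22, 0.11)


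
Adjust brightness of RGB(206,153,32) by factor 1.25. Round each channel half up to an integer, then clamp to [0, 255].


Multiply each channel by 1.25, round half up, clamp to [0, 255]
R: 206×1.25 = 257.5 → round → 258 → clamp → 255
G: 153×1.25 = 191.25 → round → 191
B: 32×1.25 = 40
= RGB(255, 191, 40)


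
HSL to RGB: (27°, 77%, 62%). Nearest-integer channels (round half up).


H=27°, S=0.77, L=0.62
C = (1-|2L-1|)×S = (1-|0.24|)×0.77 = 0.5852
H' = H/60 = 27/60 ≈ 0.4500; X = C×(1-|H' mod 2 - 1|) = 0.26334
m = L - C/2 = 0.62 - 0.2926 = 0.3274
Sector ⌊H'⌋ = 0 → (R',G',B') = (0.5852, 0.26334, 0.0)
RGB = ((R'+m)×255, (G'+m)×255, (B'+m)×255) = (232.713, 150.6387, 83.487)
Round half up → RGB(233, 151, 83)


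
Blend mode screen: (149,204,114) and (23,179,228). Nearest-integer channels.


Screen: C = 255 - (255-A)×(255-B)/255, rounded to nearest integer
R: 255 - (255-149)×(255-23)/255 = 255 - 24592/255 ≈ 255 - 96.439 = 158.561 → 159
G: 255 - (255-204)×(255-179)/255 = 255 - 3876/255 ≈ 255 - 15.200 = 239.800 → 240
B: 255 - (255-114)×(255-228)/255 = 255 - 3807/255 ≈ 255 - 14.929 = 240.071 → 240
= RGB(159, 240, 240)


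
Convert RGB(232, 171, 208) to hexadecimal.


R = 232 → E8 (hex)
G = 171 → AB (hex)
B = 208 → D0 (hex)
Hex = #E8ABD0


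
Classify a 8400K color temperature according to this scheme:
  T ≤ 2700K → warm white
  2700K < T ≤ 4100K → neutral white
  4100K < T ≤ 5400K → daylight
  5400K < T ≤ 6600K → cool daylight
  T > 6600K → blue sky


Temperature: 8400K
8400K > 6600K → blue sky
Classification: blue sky


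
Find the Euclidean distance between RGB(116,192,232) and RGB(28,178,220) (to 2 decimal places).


d = √[(R₁-R₂)² + (G₁-G₂)² + (B₁-B₂)²]
d = √[(116-28)² + (192-178)² + (232-220)²]
d = √[7744 + 196 + 144]
d = √8084
d ≈ 89.91


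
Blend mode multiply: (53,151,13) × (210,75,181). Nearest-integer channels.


Multiply: C = A×B/255, rounded to nearest integer
R: 53×210/255 = 11130/255 ≈ 43.647 → 44
G: 151×75/255 = 11325/255 ≈ 44.412 → 44
B: 13×181/255 = 2353/255 ≈ 9.227 → 9
= RGB(44, 44, 9)


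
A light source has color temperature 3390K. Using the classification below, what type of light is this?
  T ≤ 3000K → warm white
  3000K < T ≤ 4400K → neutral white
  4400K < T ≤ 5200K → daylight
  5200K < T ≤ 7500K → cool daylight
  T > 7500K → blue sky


Temperature: 3390K
3000K < 3390K ≤ 4400K → neutral white
Classification: neutral white


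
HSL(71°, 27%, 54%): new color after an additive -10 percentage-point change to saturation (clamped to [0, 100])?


Original S = 27%
Adjustment = -10 percentage points
New S = 27 + (-10) = 17
Clamp to [0, 100] → 17
= HSL(71°, 17%, 54%)


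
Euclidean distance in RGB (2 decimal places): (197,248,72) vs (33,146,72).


d = √[(R₁-R₂)² + (G₁-G₂)² + (B₁-B₂)²]
d = √[(197-33)² + (248-146)² + (72-72)²]
d = √[26896 + 10404 + 0]
d = √37300
d ≈ 193.13


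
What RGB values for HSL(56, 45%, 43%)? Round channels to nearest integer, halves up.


H=56°, S=0.45, L=0.43
C = (1-|2L-1|)×S = (1-|-0.14|)×0.45 = 0.387
H' = H/60 = 56/60 ≈ 0.9333; X = C×(1-|H' mod 2 - 1|) = 0.3612
m = L - C/2 = 0.43 - 0.1935 = 0.2365
Sector ⌊H'⌋ = 0 → (R',G',B') = (0.387, 0.3612, 0.0)
RGB = ((R'+m)×255, (G'+m)×255, (B'+m)×255) = (158.9925, 152.4135, 60.3075)
Round half up → RGB(159, 152, 60)


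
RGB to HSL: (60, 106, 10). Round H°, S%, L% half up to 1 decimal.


Normalize: R'=60/255≈0.2353, G'=106/255≈0.4157, B'=10/255≈0.0392
Max=106/255, Min=10/255, Δ=Max-Min=96/255
L = (Max+Min)/2 = (106+10)/510 = 116/510 = 0.22745… → L = 22.7%
L ≤ 0.5 → S = Δ/(Max+Min) = 96/(106+10) = 96/116 = 0.82758… → S = 82.8%
(the 1/255 factors cancel in S and H, so raw channel differences can be used)
Max is G' → H = 60 × ((B-R)/Δ + 2) = 60 × ((10-60)/96 + 2)
  -50/96 + 2 = -0.5208… + 2 = 1.4791…
  H = 60 × 1.4791… = 88.75° → H = 88.8°
= HSL(88.8°, 82.8%, 22.7%)


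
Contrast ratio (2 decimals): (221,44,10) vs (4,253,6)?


Linearize each sRGB channel c=v/255: c/12.92 if c ≤ 0.04045 else ((c+0.055)/1.055)^2.4
L = 0.2126×R_lin + 0.7152×G_lin + 0.0722×B_lin
Color 1 (221,44,10):
  R=221: 221/255≈0.8667 > 0.04045 → ((0.8667+0.055)/1.055)^2.4 ≈ 0.72306
  G=44: 44/255≈0.1725 > 0.04045 → ((0.1725+0.055)/1.055)^2.4 ≈ 0.02519
  B=10: 10/255≈0.0392 ≤ 0.04045 → 0.0392/12.92 ≈ 0.00304
  L1 = 0.2126×0.72306 + 0.7152×0.02519 + 0.0722×0.00304 ≈ 0.17195
Color 2 (4,253,6):
  R=4: 4/255≈0.0157 ≤ 0.04045 → 0.0157/12.92 ≈ 0.00121
  G=253: 253/255≈0.9922 > 0.04045 → ((0.9922+0.055)/1.055)^2.4 ≈ 0.98225
  B=6: 6/255≈0.0235 ≤ 0.04045 → 0.0235/12.92 ≈ 0.00182
  L2 = 0.2126×0.00121 + 0.7152×0.98225 + 0.0722×0.00182 ≈ 0.70290
Lighter = 0.70290, Darker = 0.17195
Ratio = (L_lighter + 0.05) / (L_darker + 0.05)
Ratio = (0.70290 + 0.05) / (0.17195 + 0.05) = 0.75290 / 0.22195 ≈ 3.3921
Ratio ≈ 3.39:1


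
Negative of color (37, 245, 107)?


Invert: (255-R, 255-G, 255-B)
R: 255-37 = 218
G: 255-245 = 10
B: 255-107 = 148
= RGB(218, 10, 148)


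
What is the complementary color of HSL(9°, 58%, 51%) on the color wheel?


Complement = opposite side of color wheel = hue + 180°
H' = (9 + 180) mod 360 = 189°
S and L unchanged.
= HSL(189°, 58%, 51%)


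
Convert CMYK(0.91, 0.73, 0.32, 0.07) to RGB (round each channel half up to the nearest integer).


R = 255 × (1-C) × (1-K) = 255 × 0.09 × 0.93 = 21.3435 → 21
G = 255 × (1-M) × (1-K) = 255 × 0.27 × 0.93 = 64.0305 → 64
B = 255 × (1-Y) × (1-K) = 255 × 0.68 × 0.93 = 161.262 → 161
= RGB(21, 64, 161)


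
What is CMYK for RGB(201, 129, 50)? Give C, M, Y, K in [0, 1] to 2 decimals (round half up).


R'=201/255≈0.7882, G'=129/255≈0.5059, B'=50/255≈0.1961
K = 1 - max(R',G',B') = 1 - 201/255 = 54/255 = 0.21176… → 0.21
(1-R'-K)/(1-K) simplifies to (max-R)/max with max = 201:
C = (201-201)/201 = 0/201 = 0 → 0.00
M = (201-129)/201 = 72/201 = 0.35820… → 0.36
Y = (201-50)/201 = 151/201 = 0.75124… → 0.75
= CMYK(0.00, 0.36, 0.75, 0.21)


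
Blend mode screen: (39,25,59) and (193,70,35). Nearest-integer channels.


Screen: C = 255 - (255-A)×(255-B)/255, rounded to nearest integer
R: 255 - (255-39)×(255-193)/255 = 255 - 13392/255 ≈ 255 - 52.518 = 202.482 → 202
G: 255 - (255-25)×(255-70)/255 = 255 - 42550/255 ≈ 255 - 166.863 = 88.137 → 88
B: 255 - (255-59)×(255-35)/255 = 255 - 43120/255 ≈ 255 - 169.098 = 85.902 → 86
= RGB(202, 88, 86)


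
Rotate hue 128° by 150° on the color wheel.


New hue = (H + rotation) mod 360
New hue = (128 + 150) mod 360
= 278 mod 360
= 278°


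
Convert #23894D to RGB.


23 → 35 (R)
89 → 137 (G)
4D → 77 (B)
= RGB(35, 137, 77)


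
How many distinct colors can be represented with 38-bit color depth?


Colors = 2^bits = 2^38
= 274,877,906,944 colors


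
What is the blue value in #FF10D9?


Color: #FF10D9
R = FF = 255
G = 10 = 16
B = D9 = 217
Blue = 217


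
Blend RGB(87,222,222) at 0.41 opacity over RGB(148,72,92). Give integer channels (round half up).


C = α×F + (1-α)×B, with 1-α = 0.59
R: 0.41×87 + 0.59×148 = 35.67 + 87.32 = 122.99 → 123
G: 0.41×222 + 0.59×72 = 91.02 + 42.48 = 133.50 → 134
B: 0.41×222 + 0.59×92 = 91.02 + 54.28 = 145.30 → 145
= RGB(123, 134, 145)


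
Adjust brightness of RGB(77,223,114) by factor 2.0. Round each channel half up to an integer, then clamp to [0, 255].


Multiply each channel by 2.0, round half up, clamp to [0, 255]
R: 77×2.0 = 154
G: 223×2.0 = 446 → clamp → 255
B: 114×2.0 = 228
= RGB(154, 255, 228)


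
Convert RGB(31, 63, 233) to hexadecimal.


R = 31 → 1F (hex)
G = 63 → 3F (hex)
B = 233 → E9 (hex)
Hex = #1F3FE9


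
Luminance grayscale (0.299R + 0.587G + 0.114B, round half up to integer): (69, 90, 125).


Gray = 0.299×R + 0.587×G + 0.114×B
Gray = 0.299×69 + 0.587×90 + 0.114×125
Gray = 20.631 + 52.830 + 14.250
Gray = 87.711 → round half up → 88
Gray = 88


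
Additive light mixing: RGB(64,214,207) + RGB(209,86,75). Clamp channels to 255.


Additive: each channel = min(255, C₁+C₂)
R: 64+209 = 273 → 255
G: 214+86 = 300 → 255
B: 207+75 = 282 → 255
= RGB(255, 255, 255)


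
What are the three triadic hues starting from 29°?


Triadic: equally spaced at 120° intervals
H1 = 29°
H2 = (29 + 120) mod 360 = 149°
H3 = (29 + 240) mod 360 = 269°
Triadic = 29°, 149°, 269°


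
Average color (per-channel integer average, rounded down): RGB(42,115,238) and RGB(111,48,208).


Midpoint: each channel = ⌊(C₁+C₂)/2⌋
R: ⌊(42+111)/2⌋ = 76
G: ⌊(115+48)/2⌋ = 81
B: ⌊(238+208)/2⌋ = 223
= RGB(76, 81, 223)


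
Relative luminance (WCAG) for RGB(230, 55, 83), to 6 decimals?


Linearize each channel (sRGB transfer function): c = v/255; c_lin = c/12.92 if c ≤ 0.04045, else ((c+0.055)/1.055)^2.4
  R: 230/255 ≈ 0.901961 > 0.04045 → ((0.901961+0.055)/1.055)^2.4 ≈ 0.791298
  G: 55/255 ≈ 0.215686 > 0.04045 → ((0.215686+0.055)/1.055)^2.4 ≈ 0.038204
  B: 83/255 ≈ 0.325490 > 0.04045 → ((0.325490+0.055)/1.055)^2.4 ≈ 0.086500
R_lin = 0.791298, G_lin = 0.038204, B_lin = 0.086500
L = 0.2126×R + 0.7152×G + 0.0722×B
L = 0.2126×0.791298 + 0.7152×0.038204 + 0.0722×0.086500
L ≈ 0.201799


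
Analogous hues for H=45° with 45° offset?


Base hue: 45°
Left analog: (45 - 45) mod 360 = 0°
Right analog: (45 + 45) mod 360 = 90°
Analogous hues = 0° and 90°


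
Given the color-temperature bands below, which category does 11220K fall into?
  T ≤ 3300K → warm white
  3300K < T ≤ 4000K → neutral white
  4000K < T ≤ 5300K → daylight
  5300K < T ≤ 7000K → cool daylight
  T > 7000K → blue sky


Temperature: 11220K
11220K > 7000K → blue sky
Classification: blue sky


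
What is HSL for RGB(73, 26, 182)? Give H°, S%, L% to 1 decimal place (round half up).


Normalize: R'=73/255≈0.2863, G'=26/255≈0.1020, B'=182/255≈0.7137
Max=182/255, Min=26/255, Δ=Max-Min=156/255
L = (Max+Min)/2 = (182+26)/510 = 208/510 = 0.40784… → L = 40.8%
L ≤ 0.5 → S = Δ/(Max+Min) = 156/(182+26) = 156/208 = 0.75 → S = 75.0%
(the 1/255 factors cancel in S and H, so raw channel differences can be used)
Max is B' → H = 60 × ((R-G)/Δ + 4) = 60 × ((73-26)/156 + 4)
  47/156 + 4 = 0.3012… + 4 = 4.3012…
  H = 60 × 4.3012… = 258.076…° → H = 258.1°
= HSL(258.1°, 75.0%, 40.8%)


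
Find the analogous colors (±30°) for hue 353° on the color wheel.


Base hue: 353°
Left analog: (353 - 30) mod 360 = 323°
Right analog: (353 + 30) mod 360 = 23°
Analogous hues = 323° and 23°


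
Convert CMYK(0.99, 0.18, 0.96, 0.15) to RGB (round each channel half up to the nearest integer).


R = 255 × (1-C) × (1-K) = 255 × 0.01 × 0.85 = 2.1675 → 2
G = 255 × (1-M) × (1-K) = 255 × 0.82 × 0.85 = 177.735 → 178
B = 255 × (1-Y) × (1-K) = 255 × 0.04 × 0.85 = 8.67 → 9
= RGB(2, 178, 9)


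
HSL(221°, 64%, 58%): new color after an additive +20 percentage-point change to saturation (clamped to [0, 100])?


Original S = 64%
Adjustment = +20 percentage points
New S = 64 + (20) = 84
Clamp to [0, 100] → 84
= HSL(221°, 84%, 58%)


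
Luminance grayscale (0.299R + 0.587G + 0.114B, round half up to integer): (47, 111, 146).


Gray = 0.299×R + 0.587×G + 0.114×B
Gray = 0.299×47 + 0.587×111 + 0.114×146
Gray = 14.053 + 65.157 + 16.644
Gray = 95.854 → round half up → 96
Gray = 96


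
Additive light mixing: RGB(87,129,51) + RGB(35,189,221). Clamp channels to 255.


Additive: each channel = min(255, C₁+C₂)
R: 87+35 = 122 → 122
G: 129+189 = 318 → 255
B: 51+221 = 272 → 255
= RGB(122, 255, 255)


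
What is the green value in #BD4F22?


Color: #BD4F22
R = BD = 189
G = 4F = 79
B = 22 = 34
Green = 79


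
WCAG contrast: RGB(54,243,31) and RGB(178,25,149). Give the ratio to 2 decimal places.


Linearize each sRGB channel c=v/255: c/12.92 if c ≤ 0.04045 else ((c+0.055)/1.055)^2.4
L = 0.2126×R_lin + 0.7152×G_lin + 0.0722×B_lin
Color 1 (54,243,31):
  R=54: 54/255≈0.2118 > 0.04045 → ((0.2118+0.055)/1.055)^2.4 ≈ 0.03689
  G=243: 243/255≈0.9529 > 0.04045 → ((0.9529+0.055)/1.055)^2.4 ≈ 0.89627
  B=31: 31/255≈0.1216 > 0.04045 → ((0.1216+0.055)/1.055)^2.4 ≈ 0.01370
  L1 = 0.2126×0.03689 + 0.7152×0.89627 + 0.0722×0.01370 ≈ 0.64984
Color 2 (178,25,149):
  R=178: 178/255≈0.6980 > 0.04045 → ((0.6980+0.055)/1.055)^2.4 ≈ 0.44520
  G=25: 25/255≈0.0980 > 0.04045 → ((0.0980+0.055)/1.055)^2.4 ≈ 0.00972
  B=149: 149/255≈0.5843 > 0.04045 → ((0.5843+0.055)/1.055)^2.4 ≈ 0.30054
  L2 = 0.2126×0.44520 + 0.7152×0.00972 + 0.0722×0.30054 ≈ 0.12330
Lighter = 0.64984, Darker = 0.12330
Ratio = (L_lighter + 0.05) / (L_darker + 0.05)
Ratio = (0.64984 + 0.05) / (0.12330 + 0.05) = 0.69984 / 0.17330 ≈ 4.0383
Ratio ≈ 4.04:1


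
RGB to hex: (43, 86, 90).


R = 43 → 2B (hex)
G = 86 → 56 (hex)
B = 90 → 5A (hex)
Hex = #2B565A


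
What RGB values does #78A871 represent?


78 → 120 (R)
A8 → 168 (G)
71 → 113 (B)
= RGB(120, 168, 113)


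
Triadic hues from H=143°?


Triadic: equally spaced at 120° intervals
H1 = 143°
H2 = (143 + 120) mod 360 = 263°
H3 = (143 + 240) mod 360 = 23°
Triadic = 143°, 263°, 23°
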